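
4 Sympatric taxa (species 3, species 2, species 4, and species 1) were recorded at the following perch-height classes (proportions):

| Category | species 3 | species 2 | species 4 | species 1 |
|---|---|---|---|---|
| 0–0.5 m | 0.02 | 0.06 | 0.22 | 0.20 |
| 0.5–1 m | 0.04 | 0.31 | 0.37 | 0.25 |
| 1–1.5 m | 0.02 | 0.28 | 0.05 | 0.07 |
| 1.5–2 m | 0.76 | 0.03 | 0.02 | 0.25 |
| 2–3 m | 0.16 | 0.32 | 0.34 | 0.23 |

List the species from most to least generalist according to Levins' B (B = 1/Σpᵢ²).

species 1 > species 2 > species 4 > species 3

Σp_3ᵢ² = 0.02² + 0.04² + 0.02² + 0.76² + 0.16² = 0.0004 + 0.0016 + 0.0004 + 0.5776 + 0.0256 = 0.6056
B_3 = 1 / 0.6056 = 1.6513
Σp_2ᵢ² = 0.06² + 0.31² + 0.28² + 0.03² + 0.32² = 0.0036 + 0.0961 + 0.0784 + 0.0009 + 0.1024 = 0.2814
B_2 = 1 / 0.2814 = 3.5537
Σp_4ᵢ² = 0.22² + 0.37² + 0.05² + 0.02² + 0.34² = 0.0484 + 0.1369 + 0.0025 + 0.0004 + 0.1156 = 0.3038
B_4 = 1 / 0.3038 = 3.2916
Σp_1ᵢ² = 0.20² + 0.25² + 0.07² + 0.25² + 0.23² = 0.0400 + 0.0625 + 0.0049 + 0.0625 + 0.0529 = 0.2228
B_1 = 1 / 0.2228 = 4.4883
Ranking by B (broadest → narrowest): species 1 (4.49) > species 2 (3.55) > species 4 (3.29) > species 3 (1.65)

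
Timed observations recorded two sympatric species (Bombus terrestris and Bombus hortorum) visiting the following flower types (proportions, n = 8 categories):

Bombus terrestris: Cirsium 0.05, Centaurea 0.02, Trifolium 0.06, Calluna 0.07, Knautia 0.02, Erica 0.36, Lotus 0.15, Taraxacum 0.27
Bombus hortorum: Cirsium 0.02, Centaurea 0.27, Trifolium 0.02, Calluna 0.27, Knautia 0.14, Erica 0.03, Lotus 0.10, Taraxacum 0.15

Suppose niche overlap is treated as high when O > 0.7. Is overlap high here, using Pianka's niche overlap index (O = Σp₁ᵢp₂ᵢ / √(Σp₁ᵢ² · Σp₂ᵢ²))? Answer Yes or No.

Σ p₁ᵢp₂ᵢ = 0.0010 + 0.0054 + 0.0012 + 0.0189 + 0.0028 + 0.0108 + 0.0150 + 0.0405 = 0.0956
Σp_1ᵢ² = 0.05² + 0.02² + 0.06² + 0.07² + 0.02² + 0.36² + 0.15² + 0.27² = 0.0025 + 0.0004 + 0.0036 + 0.0049 + 0.0004 + 0.1296 + 0.0225 + 0.0729 = 0.2368
Σp_2ᵢ² = 0.02² + 0.27² + 0.02² + 0.27² + 0.14² + 0.03² + 0.10² + 0.15² = 0.0004 + 0.0729 + 0.0004 + 0.0729 + 0.0196 + 0.0009 + 0.0100 + 0.0225 = 0.1996
O = 0.0956 / √(0.2368 × 0.1996) = 0.0956 / 0.21741 = 0.4397
O = 0.4397 < 0.7 → No.

No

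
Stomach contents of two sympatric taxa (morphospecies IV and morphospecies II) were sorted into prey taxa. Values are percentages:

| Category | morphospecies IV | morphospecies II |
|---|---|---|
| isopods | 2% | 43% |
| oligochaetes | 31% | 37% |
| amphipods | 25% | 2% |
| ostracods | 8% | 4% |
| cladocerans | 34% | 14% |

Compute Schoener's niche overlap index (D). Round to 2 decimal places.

Convert percentages to proportions (divide by 100).
Σ|p₁ᵢ − p₂ᵢ| = 0.41 + 0.06 + 0.23 + 0.04 + 0.20 = 0.94
D = 1 − ½ × 0.94 = 1 − 0.470 = 0.5300

0.53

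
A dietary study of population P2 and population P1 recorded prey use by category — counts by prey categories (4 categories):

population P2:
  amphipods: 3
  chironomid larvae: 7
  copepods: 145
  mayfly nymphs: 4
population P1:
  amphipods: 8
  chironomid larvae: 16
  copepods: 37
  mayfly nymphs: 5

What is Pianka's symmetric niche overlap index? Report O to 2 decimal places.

Proportions for population P2 (n=159): 3/159=0.0189, 7/159=0.0440, 145/159=0.9119, 4/159=0.0252
Proportions for population P1 (n=66): 8/66=0.1212, 16/66=0.2424, 37/66=0.5606, 5/66=0.0758
Σ p₁ᵢp₂ᵢ = 0.002291 + 0.010666 + 0.511211 + 0.001910 = 0.526078
Σp_1ᵢ² = 0.0189² + 0.0440² + 0.9119² + 0.0252² = 0.000357 + 0.001936 + 0.831562 + 0.000635 = 0.834490
Σp_2ᵢ² = 0.1212² + 0.2424² + 0.5606² + 0.0758² = 0.014689 + 0.058758 + 0.314272 + 0.005746 = 0.393465
O = 0.526078 / √(0.834490 × 0.393465) = 0.526078 / 0.5730119 = 0.9181

0.92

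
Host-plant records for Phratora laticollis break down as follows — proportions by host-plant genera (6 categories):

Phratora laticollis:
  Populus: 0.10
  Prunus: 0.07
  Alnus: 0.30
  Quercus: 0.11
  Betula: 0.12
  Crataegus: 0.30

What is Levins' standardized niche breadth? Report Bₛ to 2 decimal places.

0.70

Σpᵢ² = 0.10² + 0.07² + 0.30² + 0.11² + 0.12² + 0.30² = 0.0100 + 0.0049 + 0.0900 + 0.0121 + 0.0144 + 0.0900 = 0.2214
B = 1 / 0.2214 = 4.5167
Bₛ = (B − 1)/(n − 1) = (4.5167 − 1)/(6 − 1) = 3.5167/5 = 0.7033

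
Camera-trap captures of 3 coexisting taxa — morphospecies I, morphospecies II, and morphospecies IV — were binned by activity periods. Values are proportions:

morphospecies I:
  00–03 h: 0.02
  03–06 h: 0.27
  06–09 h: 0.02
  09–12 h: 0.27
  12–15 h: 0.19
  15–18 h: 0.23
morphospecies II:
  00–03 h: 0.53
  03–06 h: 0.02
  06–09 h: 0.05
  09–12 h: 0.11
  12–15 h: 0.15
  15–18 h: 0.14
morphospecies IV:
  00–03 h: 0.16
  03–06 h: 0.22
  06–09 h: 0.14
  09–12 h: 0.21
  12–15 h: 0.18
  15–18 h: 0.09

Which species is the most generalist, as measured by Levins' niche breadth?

morphospecies IV

Σp_Iᵢ² = 0.02² + 0.27² + 0.02² + 0.27² + 0.19² + 0.23² = 0.0004 + 0.0729 + 0.0004 + 0.0729 + 0.0361 + 0.0529 = 0.2356
B_I = 1 / 0.2356 = 4.2445
Σp_IIᵢ² = 0.53² + 0.02² + 0.05² + 0.11² + 0.15² + 0.14² = 0.2809 + 0.0004 + 0.0025 + 0.0121 + 0.0225 + 0.0196 = 0.3380
B_II = 1 / 0.3380 = 2.9586
Σp_IVᵢ² = 0.16² + 0.22² + 0.14² + 0.21² + 0.18² + 0.09² = 0.0256 + 0.0484 + 0.0196 + 0.0441 + 0.0324 + 0.0081 = 0.1782
B_IV = 1 / 0.1782 = 5.6117
Highest B → broadest niche (most generalist): morphospecies IV (B = 5.61).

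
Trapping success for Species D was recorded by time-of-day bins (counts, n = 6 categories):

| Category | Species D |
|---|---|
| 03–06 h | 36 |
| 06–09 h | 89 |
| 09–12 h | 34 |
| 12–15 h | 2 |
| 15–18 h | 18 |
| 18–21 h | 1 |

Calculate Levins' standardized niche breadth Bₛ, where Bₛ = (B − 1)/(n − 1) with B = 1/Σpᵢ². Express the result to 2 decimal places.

Proportions for Species D (n=180): 36/180=0.2000, 89/180=0.4944, 34/180=0.1889, 2/180=0.0111, 18/180=0.1000, 1/180=0.0056
Σpᵢ² = 0.2000² + 0.4944² + 0.1889² + 0.0111² + 0.1000² + 0.0056² = 0.040000 + 0.244431 + 0.035683 + 0.000123 + 0.010000 + 0.000031 = 0.330268
B = 1 / 0.330268 = 3.0278
Bₛ = (B − 1)/(n − 1) = (3.0278 − 1)/(6 − 1) = 2.0278/5 = 0.4056

0.41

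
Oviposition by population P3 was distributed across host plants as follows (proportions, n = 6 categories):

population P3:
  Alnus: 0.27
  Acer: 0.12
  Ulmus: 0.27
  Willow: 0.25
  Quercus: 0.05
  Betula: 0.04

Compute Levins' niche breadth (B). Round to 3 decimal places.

Σpᵢ² = 0.27² + 0.12² + 0.27² + 0.25² + 0.05² + 0.04² = 0.0729 + 0.0144 + 0.0729 + 0.0625 + 0.0025 + 0.0016 = 0.2268
B = 1 / 0.2268 = 4.40917

4.409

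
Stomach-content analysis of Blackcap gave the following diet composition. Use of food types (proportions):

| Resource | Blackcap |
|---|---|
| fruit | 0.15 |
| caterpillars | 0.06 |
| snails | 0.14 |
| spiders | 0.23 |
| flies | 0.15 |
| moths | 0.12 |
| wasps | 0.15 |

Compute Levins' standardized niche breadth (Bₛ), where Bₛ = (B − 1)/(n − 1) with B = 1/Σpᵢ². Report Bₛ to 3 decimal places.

0.888

Σpᵢ² = 0.15² + 0.06² + 0.14² + 0.23² + 0.15² + 0.12² + 0.15² = 0.0225 + 0.0036 + 0.0196 + 0.0529 + 0.0225 + 0.0144 + 0.0225 = 0.1580
B = 1 / 0.1580 = 6.32911
Bₛ = (B − 1)/(n − 1) = (6.32911 − 1)/(7 − 1) = 5.32911/6 = 0.88819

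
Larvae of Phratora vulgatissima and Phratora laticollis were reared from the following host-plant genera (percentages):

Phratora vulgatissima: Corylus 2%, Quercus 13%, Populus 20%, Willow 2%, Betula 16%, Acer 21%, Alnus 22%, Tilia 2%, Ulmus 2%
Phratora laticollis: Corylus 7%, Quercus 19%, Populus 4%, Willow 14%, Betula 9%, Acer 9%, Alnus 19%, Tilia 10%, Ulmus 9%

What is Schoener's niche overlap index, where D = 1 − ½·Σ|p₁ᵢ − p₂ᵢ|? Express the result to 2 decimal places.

Convert percentages to proportions (divide by 100).
Σ|p₁ᵢ − p₂ᵢ| = 0.05 + 0.06 + 0.16 + 0.12 + 0.07 + 0.12 + 0.03 + 0.08 + 0.07 = 0.76
D = 1 − ½ × 0.76 = 1 − 0.380 = 0.6200

0.62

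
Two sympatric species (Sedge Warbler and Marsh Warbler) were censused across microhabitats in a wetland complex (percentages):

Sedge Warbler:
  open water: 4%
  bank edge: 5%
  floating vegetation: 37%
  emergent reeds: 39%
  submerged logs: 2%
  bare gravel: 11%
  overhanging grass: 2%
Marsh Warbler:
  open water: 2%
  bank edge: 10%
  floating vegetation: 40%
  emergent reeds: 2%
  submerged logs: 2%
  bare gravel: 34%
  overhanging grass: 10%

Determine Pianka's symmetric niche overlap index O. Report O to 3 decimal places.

0.668

Convert percentages to proportions (divide by 100).
Σ p₁ᵢp₂ᵢ = 0.0008 + 0.0050 + 0.1480 + 0.0078 + 0.0004 + 0.0374 + 0.0020 = 0.2014
Σp_1ᵢ² = 0.04² + 0.05² + 0.37² + 0.39² + 0.02² + 0.11² + 0.02² = 0.0016 + 0.0025 + 0.1369 + 0.1521 + 0.0004 + 0.0121 + 0.0004 = 0.3060
Σp_2ᵢ² = 0.02² + 0.10² + 0.40² + 0.02² + 0.02² + 0.34² + 0.10² = 0.0004 + 0.0100 + 0.1600 + 0.0004 + 0.0004 + 0.1156 + 0.0100 = 0.2968
O = 0.2014 / √(0.3060 × 0.2968) = 0.2014 / 0.301365 = 0.66829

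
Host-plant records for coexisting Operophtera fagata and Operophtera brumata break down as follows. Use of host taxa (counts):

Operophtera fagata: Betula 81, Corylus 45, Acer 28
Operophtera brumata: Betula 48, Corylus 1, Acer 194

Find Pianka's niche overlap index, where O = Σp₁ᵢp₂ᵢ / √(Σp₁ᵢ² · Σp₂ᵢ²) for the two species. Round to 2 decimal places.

0.48

Proportions for Operophtera fagata (n=154): 81/154=0.5260, 45/154=0.2922, 28/154=0.1818
Proportions for Operophtera brumata (n=243): 48/243=0.1975, 1/243=0.0041, 194/243=0.7984
Σ p₁ᵢp₂ᵢ = 0.103885 + 0.001198 + 0.145149 = 0.250232
Σp_1ᵢ² = 0.5260² + 0.2922² + 0.1818² = 0.276676 + 0.085381 + 0.033051 = 0.395108
Σp_2ᵢ² = 0.1975² + 0.0041² + 0.7984² = 0.039006 + 0.000017 + 0.637443 = 0.676466
O = 0.250232 / √(0.395108 × 0.676466) = 0.250232 / 0.5169885 = 0.4840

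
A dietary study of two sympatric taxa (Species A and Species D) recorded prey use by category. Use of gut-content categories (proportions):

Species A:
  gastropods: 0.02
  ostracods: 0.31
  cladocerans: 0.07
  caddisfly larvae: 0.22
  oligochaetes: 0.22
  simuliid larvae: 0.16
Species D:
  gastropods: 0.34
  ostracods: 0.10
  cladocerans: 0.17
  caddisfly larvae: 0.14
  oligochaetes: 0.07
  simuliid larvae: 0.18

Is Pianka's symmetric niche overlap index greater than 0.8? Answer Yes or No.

Σ p₁ᵢp₂ᵢ = 0.0068 + 0.0310 + 0.0119 + 0.0308 + 0.0154 + 0.0288 = 0.1247
Σp_1ᵢ² = 0.02² + 0.31² + 0.07² + 0.22² + 0.22² + 0.16² = 0.0004 + 0.0961 + 0.0049 + 0.0484 + 0.0484 + 0.0256 = 0.2238
Σp_2ᵢ² = 0.34² + 0.10² + 0.17² + 0.14² + 0.07² + 0.18² = 0.1156 + 0.0100 + 0.0289 + 0.0196 + 0.0049 + 0.0324 = 0.2114
O = 0.1247 / √(0.2238 × 0.2114) = 0.1247 / 0.21751 = 0.5733
O = 0.5733 < 0.8 → No.

No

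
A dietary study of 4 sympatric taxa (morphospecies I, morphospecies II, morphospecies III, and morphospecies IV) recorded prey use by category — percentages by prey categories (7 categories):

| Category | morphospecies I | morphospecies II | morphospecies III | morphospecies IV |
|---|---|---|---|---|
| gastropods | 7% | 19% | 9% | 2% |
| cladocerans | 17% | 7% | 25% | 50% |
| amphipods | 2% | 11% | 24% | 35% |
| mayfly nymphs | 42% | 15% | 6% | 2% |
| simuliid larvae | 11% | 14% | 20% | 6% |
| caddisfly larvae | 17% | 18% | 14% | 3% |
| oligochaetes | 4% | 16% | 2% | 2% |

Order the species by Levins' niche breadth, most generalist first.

Convert percentages to proportions (divide by 100).
Σp_Iᵢ² = 0.07² + 0.17² + 0.02² + 0.42² + 0.11² + 0.17² + 0.04² = 0.0049 + 0.0289 + 0.0004 + 0.1764 + 0.0121 + 0.0289 + 0.0016 = 0.2532
B_I = 1 / 0.2532 = 3.9494
Σp_IIᵢ² = 0.19² + 0.07² + 0.11² + 0.15² + 0.14² + 0.18² + 0.16² = 0.0361 + 0.0049 + 0.0121 + 0.0225 + 0.0196 + 0.0324 + 0.0256 = 0.1532
B_II = 1 / 0.1532 = 6.5274
Σp_IIIᵢ² = 0.09² + 0.25² + 0.24² + 0.06² + 0.20² + 0.14² + 0.02² = 0.0081 + 0.0625 + 0.0576 + 0.0036 + 0.0400 + 0.0196 + 0.0004 = 0.1918
B_III = 1 / 0.1918 = 5.2138
Σp_IVᵢ² = 0.02² + 0.50² + 0.35² + 0.02² + 0.06² + 0.03² + 0.02² = 0.0004 + 0.2500 + 0.1225 + 0.0004 + 0.0036 + 0.0009 + 0.0004 = 0.3782
B_IV = 1 / 0.3782 = 2.6441
Ranking by B (broadest → narrowest): morphospecies II (6.53) > morphospecies III (5.21) > morphospecies I (3.95) > morphospecies IV (2.64)

morphospecies II > morphospecies III > morphospecies I > morphospecies IV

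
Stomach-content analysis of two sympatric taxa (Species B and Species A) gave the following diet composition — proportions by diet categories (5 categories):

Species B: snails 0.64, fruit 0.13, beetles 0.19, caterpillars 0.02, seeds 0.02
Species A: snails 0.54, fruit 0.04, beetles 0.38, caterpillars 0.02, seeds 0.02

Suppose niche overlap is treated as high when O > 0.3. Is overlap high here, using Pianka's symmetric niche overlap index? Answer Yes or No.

Yes

Σ p₁ᵢp₂ᵢ = 0.3456 + 0.0052 + 0.0722 + 0.0004 + 0.0004 = 0.4238
Σp_1ᵢ² = 0.64² + 0.13² + 0.19² + 0.02² + 0.02² = 0.4096 + 0.0169 + 0.0361 + 0.0004 + 0.0004 = 0.4634
Σp_2ᵢ² = 0.54² + 0.04² + 0.38² + 0.02² + 0.02² = 0.2916 + 0.0016 + 0.1444 + 0.0004 + 0.0004 = 0.4384
O = 0.4238 / √(0.4634 × 0.4384) = 0.4238 / 0.45073 = 0.9403
O = 0.9403 > 0.3 → Yes.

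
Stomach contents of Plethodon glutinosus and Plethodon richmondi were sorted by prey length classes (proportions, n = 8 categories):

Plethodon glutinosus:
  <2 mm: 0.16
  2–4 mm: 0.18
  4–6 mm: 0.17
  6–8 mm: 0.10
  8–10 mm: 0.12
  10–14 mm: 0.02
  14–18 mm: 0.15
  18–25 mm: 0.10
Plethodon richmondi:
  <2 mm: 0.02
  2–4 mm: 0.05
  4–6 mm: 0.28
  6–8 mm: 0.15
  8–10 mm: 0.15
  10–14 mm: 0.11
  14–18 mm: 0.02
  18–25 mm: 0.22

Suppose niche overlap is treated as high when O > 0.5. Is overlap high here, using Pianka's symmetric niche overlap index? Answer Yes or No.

Yes

Σ p₁ᵢp₂ᵢ = 0.0032 + 0.0090 + 0.0476 + 0.0150 + 0.0180 + 0.0022 + 0.0030 + 0.0220 = 0.1200
Σp_1ᵢ² = 0.16² + 0.18² + 0.17² + 0.10² + 0.12² + 0.02² + 0.15² + 0.10² = 0.0256 + 0.0324 + 0.0289 + 0.0100 + 0.0144 + 0.0004 + 0.0225 + 0.0100 = 0.1442
Σp_2ᵢ² = 0.02² + 0.05² + 0.28² + 0.15² + 0.15² + 0.11² + 0.02² + 0.22² = 0.0004 + 0.0025 + 0.0784 + 0.0225 + 0.0225 + 0.0121 + 0.0004 + 0.0484 = 0.1872
O = 0.1200 / √(0.1442 × 0.1872) = 0.1200 / 0.16430 = 0.7304
O = 0.7304 > 0.5 → Yes.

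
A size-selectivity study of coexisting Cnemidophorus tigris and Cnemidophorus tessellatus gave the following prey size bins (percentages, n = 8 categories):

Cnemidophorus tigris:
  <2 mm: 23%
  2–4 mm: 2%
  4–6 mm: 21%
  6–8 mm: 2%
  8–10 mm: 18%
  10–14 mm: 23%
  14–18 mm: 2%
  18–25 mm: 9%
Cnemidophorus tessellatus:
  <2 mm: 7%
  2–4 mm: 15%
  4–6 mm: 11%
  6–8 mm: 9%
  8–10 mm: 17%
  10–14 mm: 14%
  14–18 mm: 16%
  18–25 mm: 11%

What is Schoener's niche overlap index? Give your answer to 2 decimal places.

0.64

Convert percentages to proportions (divide by 100).
Σ|p₁ᵢ − p₂ᵢ| = 0.16 + 0.13 + 0.10 + 0.07 + 0.01 + 0.09 + 0.14 + 0.02 = 0.72
D = 1 − ½ × 0.72 = 1 − 0.360 = 0.6400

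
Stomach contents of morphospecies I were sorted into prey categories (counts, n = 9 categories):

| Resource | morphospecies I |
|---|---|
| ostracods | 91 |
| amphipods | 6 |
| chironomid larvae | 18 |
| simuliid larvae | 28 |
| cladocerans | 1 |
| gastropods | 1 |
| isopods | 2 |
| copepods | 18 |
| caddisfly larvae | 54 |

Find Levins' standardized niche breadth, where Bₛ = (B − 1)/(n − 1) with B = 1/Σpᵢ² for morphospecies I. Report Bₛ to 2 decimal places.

0.35

Proportions for morphospecies I (n=219): 91/219=0.4155, 6/219=0.0274, 18/219=0.0822, 28/219=0.1279, 1/219=0.0046, 1/219=0.0046, 2/219=0.0091, 18/219=0.0822, 54/219=0.2466
Σpᵢ² = 0.4155² + 0.0274² + 0.0822² + 0.1279² + 0.0046² + 0.0046² + 0.0091² + 0.0822² + 0.2466² = 0.172640 + 0.000751 + 0.006757 + 0.016358 + 0.000021 + 0.000021 + 0.000083 + 0.006757 + 0.060812 = 0.264200
B = 1 / 0.264200 = 3.7850
Bₛ = (B − 1)/(n − 1) = (3.7850 − 1)/(9 − 1) = 2.7850/8 = 0.3481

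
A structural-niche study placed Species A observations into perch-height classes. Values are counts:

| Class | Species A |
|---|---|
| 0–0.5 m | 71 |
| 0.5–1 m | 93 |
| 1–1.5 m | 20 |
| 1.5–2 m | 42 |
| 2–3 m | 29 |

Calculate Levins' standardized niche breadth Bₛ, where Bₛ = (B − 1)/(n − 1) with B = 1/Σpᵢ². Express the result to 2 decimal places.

Proportions for Species A (n=255): 71/255=0.2784, 93/255=0.3647, 20/255=0.0784, 42/255=0.1647, 29/255=0.1137
Σpᵢ² = 0.2784² + 0.3647² + 0.0784² + 0.1647² + 0.1137² = 0.077507 + 0.133006 + 0.006147 + 0.027126 + 0.012928 = 0.256714
B = 1 / 0.256714 = 3.8954
Bₛ = (B − 1)/(n − 1) = (3.8954 − 1)/(5 − 1) = 2.8954/4 = 0.7239

0.72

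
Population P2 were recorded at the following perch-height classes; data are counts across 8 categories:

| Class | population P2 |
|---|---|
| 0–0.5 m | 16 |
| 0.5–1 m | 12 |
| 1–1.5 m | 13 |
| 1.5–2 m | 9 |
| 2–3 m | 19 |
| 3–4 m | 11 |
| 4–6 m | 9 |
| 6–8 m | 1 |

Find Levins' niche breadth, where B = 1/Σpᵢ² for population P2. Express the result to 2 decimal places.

6.67

Proportions for population P2 (n=90): 16/90=0.1778, 12/90=0.1333, 13/90=0.1444, 9/90=0.1000, 19/90=0.2111, 11/90=0.1222, 9/90=0.1000, 1/90=0.0111
Σpᵢ² = 0.1778² + 0.1333² + 0.1444² + 0.1000² + 0.2111² + 0.1222² + 0.1000² + 0.0111² = 0.031613 + 0.017769 + 0.020851 + 0.010000 + 0.044563 + 0.014933 + 0.010000 + 0.000123 = 0.149852
B = 1 / 0.149852 = 6.6733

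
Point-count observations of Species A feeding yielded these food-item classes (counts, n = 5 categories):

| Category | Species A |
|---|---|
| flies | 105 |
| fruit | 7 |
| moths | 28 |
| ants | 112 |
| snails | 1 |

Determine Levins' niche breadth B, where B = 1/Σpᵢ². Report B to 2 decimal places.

2.62

Proportions for Species A (n=253): 105/253=0.4150, 7/253=0.0277, 28/253=0.1107, 112/253=0.4427, 1/253=0.0040
Σpᵢ² = 0.4150² + 0.0277² + 0.1107² + 0.4427² + 0.0040² = 0.172225 + 0.000767 + 0.012254 + 0.195983 + 0.000016 = 0.381245
B = 1 / 0.381245 = 2.6230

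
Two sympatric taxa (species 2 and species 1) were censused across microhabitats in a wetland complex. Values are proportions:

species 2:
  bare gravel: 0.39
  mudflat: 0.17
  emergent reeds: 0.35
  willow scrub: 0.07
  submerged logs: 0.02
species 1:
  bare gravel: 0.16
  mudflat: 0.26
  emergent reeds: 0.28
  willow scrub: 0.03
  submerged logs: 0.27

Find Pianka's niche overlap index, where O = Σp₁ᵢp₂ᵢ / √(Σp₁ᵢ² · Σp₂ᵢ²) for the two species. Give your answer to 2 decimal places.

Σ p₁ᵢp₂ᵢ = 0.0624 + 0.0442 + 0.0980 + 0.0021 + 0.0054 = 0.2121
Σp_1ᵢ² = 0.39² + 0.17² + 0.35² + 0.07² + 0.02² = 0.1521 + 0.0289 + 0.1225 + 0.0049 + 0.0004 = 0.3088
Σp_2ᵢ² = 0.16² + 0.26² + 0.28² + 0.03² + 0.27² = 0.0256 + 0.0676 + 0.0784 + 0.0009 + 0.0729 = 0.2454
O = 0.2121 / √(0.3088 × 0.2454) = 0.2121 / 0.27528 = 0.7705

0.77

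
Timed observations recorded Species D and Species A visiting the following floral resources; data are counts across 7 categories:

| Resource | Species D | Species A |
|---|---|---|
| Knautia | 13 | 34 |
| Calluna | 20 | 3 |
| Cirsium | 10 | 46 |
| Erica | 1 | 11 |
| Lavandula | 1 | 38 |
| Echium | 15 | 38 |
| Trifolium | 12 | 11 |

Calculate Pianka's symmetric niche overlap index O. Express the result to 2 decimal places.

Proportions for Species D (n=72): 13/72=0.1806, 20/72=0.2778, 10/72=0.1389, 1/72=0.0139, 1/72=0.0139, 15/72=0.2083, 12/72=0.1667
Proportions for Species A (n=181): 34/181=0.1878, 3/181=0.0166, 46/181=0.2541, 11/181=0.0608, 38/181=0.2099, 38/181=0.2099, 11/181=0.0608
Σ p₁ᵢp₂ᵢ = 0.033917 + 0.004611 + 0.035294 + 0.000845 + 0.002918 + 0.043722 + 0.010135 = 0.131442
Σp_1ᵢ² = 0.1806² + 0.2778² + 0.1389² + 0.0139² + 0.0139² + 0.2083² + 0.1667² = 0.032616 + 0.077173 + 0.019293 + 0.000193 + 0.000193 + 0.043389 + 0.027789 = 0.200646
Σp_2ᵢ² = 0.1878² + 0.0166² + 0.2541² + 0.0608² + 0.2099² + 0.2099² + 0.0608² = 0.035269 + 0.000276 + 0.064567 + 0.003697 + 0.044058 + 0.044058 + 0.003697 = 0.195622
O = 0.131442 / √(0.200646 × 0.195622) = 0.131442 / 0.1981181 = 0.6635

0.66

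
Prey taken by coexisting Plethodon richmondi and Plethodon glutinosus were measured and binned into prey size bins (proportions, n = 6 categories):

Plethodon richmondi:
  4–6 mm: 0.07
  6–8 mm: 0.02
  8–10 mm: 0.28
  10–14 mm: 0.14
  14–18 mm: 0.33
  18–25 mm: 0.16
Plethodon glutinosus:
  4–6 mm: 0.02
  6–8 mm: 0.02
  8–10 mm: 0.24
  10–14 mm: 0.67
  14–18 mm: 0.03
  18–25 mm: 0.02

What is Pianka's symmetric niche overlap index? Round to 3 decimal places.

0.506

Σ p₁ᵢp₂ᵢ = 0.0014 + 0.0004 + 0.0672 + 0.0938 + 0.0099 + 0.0032 = 0.1759
Σp_1ᵢ² = 0.07² + 0.02² + 0.28² + 0.14² + 0.33² + 0.16² = 0.0049 + 0.0004 + 0.0784 + 0.0196 + 0.1089 + 0.0256 = 0.2378
Σp_2ᵢ² = 0.02² + 0.02² + 0.24² + 0.67² + 0.03² + 0.02² = 0.0004 + 0.0004 + 0.0576 + 0.4489 + 0.0009 + 0.0004 = 0.5086
O = 0.1759 / √(0.2378 × 0.5086) = 0.1759 / 0.347772 = 0.50579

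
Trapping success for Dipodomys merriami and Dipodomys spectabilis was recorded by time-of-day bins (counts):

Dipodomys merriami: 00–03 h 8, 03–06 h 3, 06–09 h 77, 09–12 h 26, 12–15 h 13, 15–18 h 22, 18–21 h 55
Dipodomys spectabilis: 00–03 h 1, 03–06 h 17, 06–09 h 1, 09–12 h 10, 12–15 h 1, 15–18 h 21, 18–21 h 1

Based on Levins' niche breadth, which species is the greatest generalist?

Dipodomys merriami

Proportions for Dipodomys merriami (n=204): 8/204=0.0392, 3/204=0.0147, 77/204=0.3775, 26/204=0.1275, 13/204=0.0637, 22/204=0.1078, 55/204=0.2696
Proportions for Dipodomys spectabilis (n=52): 1/52=0.0192, 17/52=0.3269, 1/52=0.0192, 10/52=0.1923, 1/52=0.0192, 21/52=0.4038, 1/52=0.0192
Σp_merrᵢ² = 0.0392² + 0.0147² + 0.3775² + 0.1275² + 0.0637² + 0.1078² + 0.2696² = 0.001537 + 0.000216 + 0.142506 + 0.016256 + 0.004058 + 0.011621 + 0.072684 = 0.248878
B_merr = 1 / 0.248878 = 4.0180
Σp_specᵢ² = 0.0192² + 0.3269² + 0.0192² + 0.1923² + 0.0192² + 0.4038² + 0.0192² = 0.000369 + 0.106864 + 0.000369 + 0.036979 + 0.000369 + 0.163054 + 0.000369 = 0.308373
B_spec = 1 / 0.308373 = 3.2428
Highest B → broadest niche (most generalist): Dipodomys merriami (B = 4.02).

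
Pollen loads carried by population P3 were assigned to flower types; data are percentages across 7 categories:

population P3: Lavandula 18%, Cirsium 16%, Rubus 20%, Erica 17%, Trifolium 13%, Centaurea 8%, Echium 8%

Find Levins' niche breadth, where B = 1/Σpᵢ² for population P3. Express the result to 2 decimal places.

Convert percentages to proportions (divide by 100).
Σpᵢ² = 0.18² + 0.16² + 0.20² + 0.17² + 0.13² + 0.08² + 0.08² = 0.0324 + 0.0256 + 0.0400 + 0.0289 + 0.0169 + 0.0064 + 0.0064 = 0.1566
B = 1 / 0.1566 = 6.3857

6.39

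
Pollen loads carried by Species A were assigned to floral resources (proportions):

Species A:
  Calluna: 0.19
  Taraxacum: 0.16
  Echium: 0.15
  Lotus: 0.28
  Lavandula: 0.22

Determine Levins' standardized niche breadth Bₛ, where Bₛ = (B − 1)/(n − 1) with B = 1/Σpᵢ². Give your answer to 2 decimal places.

Σpᵢ² = 0.19² + 0.16² + 0.15² + 0.28² + 0.22² = 0.0361 + 0.0256 + 0.0225 + 0.0784 + 0.0484 = 0.2110
B = 1 / 0.2110 = 4.7393
Bₛ = (B − 1)/(n − 1) = (4.7393 − 1)/(5 − 1) = 3.7393/4 = 0.9348

0.93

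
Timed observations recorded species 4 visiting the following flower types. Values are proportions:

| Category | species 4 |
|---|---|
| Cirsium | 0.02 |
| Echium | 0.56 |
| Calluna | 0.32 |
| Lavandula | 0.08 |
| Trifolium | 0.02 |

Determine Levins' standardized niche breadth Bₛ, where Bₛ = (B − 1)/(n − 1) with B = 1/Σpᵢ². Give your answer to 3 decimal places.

0.341

Σpᵢ² = 0.02² + 0.56² + 0.32² + 0.08² + 0.02² = 0.0004 + 0.3136 + 0.1024 + 0.0064 + 0.0004 = 0.4232
B = 1 / 0.4232 = 2.36295
Bₛ = (B − 1)/(n − 1) = (2.36295 − 1)/(5 − 1) = 1.36295/4 = 0.34074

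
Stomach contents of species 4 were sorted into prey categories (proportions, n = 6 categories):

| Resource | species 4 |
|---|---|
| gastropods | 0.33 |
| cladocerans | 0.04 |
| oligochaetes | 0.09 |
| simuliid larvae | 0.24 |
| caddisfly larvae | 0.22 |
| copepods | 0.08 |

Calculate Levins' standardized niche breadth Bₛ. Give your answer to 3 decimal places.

0.666

Σpᵢ² = 0.33² + 0.04² + 0.09² + 0.24² + 0.22² + 0.08² = 0.1089 + 0.0016 + 0.0081 + 0.0576 + 0.0484 + 0.0064 = 0.2310
B = 1 / 0.2310 = 4.32900
Bₛ = (B − 1)/(n − 1) = (4.32900 − 1)/(6 − 1) = 3.32900/5 = 0.66580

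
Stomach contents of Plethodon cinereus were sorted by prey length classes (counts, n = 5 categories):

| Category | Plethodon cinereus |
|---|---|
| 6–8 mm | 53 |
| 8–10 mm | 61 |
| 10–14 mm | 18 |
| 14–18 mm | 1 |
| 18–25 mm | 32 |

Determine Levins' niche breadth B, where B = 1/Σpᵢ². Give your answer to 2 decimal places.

3.46

Proportions for Plethodon cinereus (n=165): 53/165=0.3212, 61/165=0.3697, 18/165=0.1091, 1/165=0.0061, 32/165=0.1939
Σpᵢ² = 0.3212² + 0.3697² + 0.1091² + 0.0061² + 0.1939² = 0.103169 + 0.136678 + 0.011903 + 0.000037 + 0.037597 = 0.289384
B = 1 / 0.289384 = 3.4556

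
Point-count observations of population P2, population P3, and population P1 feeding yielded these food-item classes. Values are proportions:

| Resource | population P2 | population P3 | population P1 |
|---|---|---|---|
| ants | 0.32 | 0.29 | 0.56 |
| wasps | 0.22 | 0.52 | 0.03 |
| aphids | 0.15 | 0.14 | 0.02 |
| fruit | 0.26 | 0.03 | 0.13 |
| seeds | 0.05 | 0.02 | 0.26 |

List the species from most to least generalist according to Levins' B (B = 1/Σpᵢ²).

Σp_P2ᵢ² = 0.32² + 0.22² + 0.15² + 0.26² + 0.05² = 0.1024 + 0.0484 + 0.0225 + 0.0676 + 0.0025 = 0.2434
B_P2 = 1 / 0.2434 = 4.1085
Σp_P3ᵢ² = 0.29² + 0.52² + 0.14² + 0.03² + 0.02² = 0.0841 + 0.2704 + 0.0196 + 0.0009 + 0.0004 = 0.3754
B_P3 = 1 / 0.3754 = 2.6638
Σp_P1ᵢ² = 0.56² + 0.03² + 0.02² + 0.13² + 0.26² = 0.3136 + 0.0009 + 0.0004 + 0.0169 + 0.0676 = 0.3994
B_P1 = 1 / 0.3994 = 2.5038
Ranking by B (broadest → narrowest): population P2 (4.11) > population P3 (2.66) > population P1 (2.50)

population P2 > population P3 > population P1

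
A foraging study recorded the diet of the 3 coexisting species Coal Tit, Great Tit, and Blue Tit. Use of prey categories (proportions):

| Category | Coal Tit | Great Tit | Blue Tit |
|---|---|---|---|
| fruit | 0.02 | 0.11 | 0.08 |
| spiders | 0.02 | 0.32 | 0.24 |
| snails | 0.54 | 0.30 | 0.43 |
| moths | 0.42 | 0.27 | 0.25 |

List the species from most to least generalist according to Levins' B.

Σp_Coalᵢ² = 0.02² + 0.02² + 0.54² + 0.42² = 0.0004 + 0.0004 + 0.2916 + 0.1764 = 0.4688
B_Coal = 1 / 0.4688 = 2.1331
Σp_Greaᵢ² = 0.11² + 0.32² + 0.30² + 0.27² = 0.0121 + 0.1024 + 0.0900 + 0.0729 = 0.2774
B_Grea = 1 / 0.2774 = 3.6049
Σp_Blueᵢ² = 0.08² + 0.24² + 0.43² + 0.25² = 0.0064 + 0.0576 + 0.1849 + 0.0625 = 0.3114
B_Blue = 1 / 0.3114 = 3.2113
Ranking by B (broadest → narrowest): Great Tit (3.60) > Blue Tit (3.21) > Coal Tit (2.13)

Great Tit > Blue Tit > Coal Tit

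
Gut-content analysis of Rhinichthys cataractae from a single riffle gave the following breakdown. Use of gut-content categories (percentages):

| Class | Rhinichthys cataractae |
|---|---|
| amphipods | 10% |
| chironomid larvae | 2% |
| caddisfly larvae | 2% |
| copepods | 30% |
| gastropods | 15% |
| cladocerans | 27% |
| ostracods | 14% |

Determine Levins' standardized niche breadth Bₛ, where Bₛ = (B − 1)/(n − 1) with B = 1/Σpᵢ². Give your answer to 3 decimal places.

Convert percentages to proportions (divide by 100).
Σpᵢ² = 0.10² + 0.02² + 0.02² + 0.30² + 0.15² + 0.27² + 0.14² = 0.0100 + 0.0004 + 0.0004 + 0.0900 + 0.0225 + 0.0729 + 0.0196 = 0.2158
B = 1 / 0.2158 = 4.63392
Bₛ = (B − 1)/(n − 1) = (4.63392 − 1)/(7 − 1) = 3.63392/6 = 0.60565

0.606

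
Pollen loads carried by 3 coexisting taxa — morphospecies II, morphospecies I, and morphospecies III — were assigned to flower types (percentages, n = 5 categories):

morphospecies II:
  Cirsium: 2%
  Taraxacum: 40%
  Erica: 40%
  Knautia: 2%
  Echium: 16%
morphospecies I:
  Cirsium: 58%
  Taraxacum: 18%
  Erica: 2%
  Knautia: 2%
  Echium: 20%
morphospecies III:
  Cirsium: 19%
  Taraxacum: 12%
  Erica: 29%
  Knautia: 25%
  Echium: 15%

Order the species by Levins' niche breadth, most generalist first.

Convert percentages to proportions (divide by 100).
Σp_IIᵢ² = 0.02² + 0.40² + 0.40² + 0.02² + 0.16² = 0.0004 + 0.1600 + 0.1600 + 0.0004 + 0.0256 = 0.3464
B_II = 1 / 0.3464 = 2.8868
Σp_Iᵢ² = 0.58² + 0.18² + 0.02² + 0.02² + 0.20² = 0.3364 + 0.0324 + 0.0004 + 0.0004 + 0.0400 = 0.4096
B_I = 1 / 0.4096 = 2.4414
Σp_IIIᵢ² = 0.19² + 0.12² + 0.29² + 0.25² + 0.15² = 0.0361 + 0.0144 + 0.0841 + 0.0625 + 0.0225 = 0.2196
B_III = 1 / 0.2196 = 4.5537
Ranking by B (broadest → narrowest): morphospecies III (4.55) > morphospecies II (2.89) > morphospecies I (2.44)

morphospecies III > morphospecies II > morphospecies I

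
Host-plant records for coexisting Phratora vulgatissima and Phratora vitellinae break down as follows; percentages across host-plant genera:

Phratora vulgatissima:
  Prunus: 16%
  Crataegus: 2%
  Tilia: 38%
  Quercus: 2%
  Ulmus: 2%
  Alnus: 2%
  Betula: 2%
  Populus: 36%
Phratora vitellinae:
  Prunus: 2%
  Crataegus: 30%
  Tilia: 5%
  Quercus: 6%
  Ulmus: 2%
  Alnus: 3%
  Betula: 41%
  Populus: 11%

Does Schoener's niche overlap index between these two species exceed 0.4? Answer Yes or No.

No

Convert percentages to proportions (divide by 100).
Σ|p₁ᵢ − p₂ᵢ| = 0.14 + 0.28 + 0.33 + 0.04 + 0.00 + 0.01 + 0.39 + 0.25 = 1.44
D = 1 − ½ × 1.44 = 1 − 0.720 = 0.2800
D = 0.2800 < 0.4 → No.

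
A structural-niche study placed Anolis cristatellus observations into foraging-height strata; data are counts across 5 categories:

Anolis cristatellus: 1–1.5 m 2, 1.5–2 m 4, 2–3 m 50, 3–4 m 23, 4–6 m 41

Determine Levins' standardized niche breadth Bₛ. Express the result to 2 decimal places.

Proportions for Anolis cristatellus (n=120): 2/120=0.0167, 4/120=0.0333, 50/120=0.4167, 23/120=0.1917, 41/120=0.3417
Σpᵢ² = 0.0167² + 0.0333² + 0.4167² + 0.1917² + 0.3417² = 0.000279 + 0.001109 + 0.173639 + 0.036749 + 0.116759 = 0.328535
B = 1 / 0.328535 = 3.0438
Bₛ = (B − 1)/(n − 1) = (3.0438 − 1)/(5 − 1) = 2.0438/4 = 0.5110

0.51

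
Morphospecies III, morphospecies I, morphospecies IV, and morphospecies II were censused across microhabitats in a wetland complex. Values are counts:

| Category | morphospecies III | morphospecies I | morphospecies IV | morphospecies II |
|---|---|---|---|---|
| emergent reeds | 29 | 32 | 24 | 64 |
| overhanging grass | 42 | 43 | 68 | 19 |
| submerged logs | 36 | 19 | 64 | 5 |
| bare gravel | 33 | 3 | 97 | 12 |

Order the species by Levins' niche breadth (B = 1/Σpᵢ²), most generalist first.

morphospecies III > morphospecies IV > morphospecies I > morphospecies II

Proportions for morphospecies III (n=140): 29/140=0.2071, 42/140=0.3000, 36/140=0.2571, 33/140=0.2357
Proportions for morphospecies I (n=97): 32/97=0.3299, 43/97=0.4433, 19/97=0.1959, 3/97=0.0309
Proportions for morphospecies IV (n=253): 24/253=0.0949, 68/253=0.2688, 64/253=0.2530, 97/253=0.3834
Proportions for morphospecies II (n=100): 64/100=0.6400, 19/100=0.1900, 5/100=0.0500, 12/100=0.1200
Σp_IIIᵢ² = 0.2071² + 0.3000² + 0.2571² + 0.2357² = 0.042890 + 0.090000 + 0.066100 + 0.055554 = 0.254544
B_III = 1 / 0.254544 = 3.9286
Σp_Iᵢ² = 0.3299² + 0.4433² + 0.1959² + 0.0309² = 0.108834 + 0.196515 + 0.038377 + 0.000955 = 0.344681
B_I = 1 / 0.344681 = 2.9012
Σp_IVᵢ² = 0.0949² + 0.2688² + 0.2530² + 0.3834² = 0.009006 + 0.072253 + 0.064009 + 0.146996 = 0.292264
B_IV = 1 / 0.292264 = 3.4216
Σp_IIᵢ² = 0.6400² + 0.1900² + 0.0500² + 0.1200² = 0.409600 + 0.036100 + 0.002500 + 0.014400 = 0.462600
B_II = 1 / 0.462600 = 2.1617
Ranking by B (broadest → narrowest): morphospecies III (3.93) > morphospecies IV (3.42) > morphospecies I (2.90) > morphospecies II (2.16)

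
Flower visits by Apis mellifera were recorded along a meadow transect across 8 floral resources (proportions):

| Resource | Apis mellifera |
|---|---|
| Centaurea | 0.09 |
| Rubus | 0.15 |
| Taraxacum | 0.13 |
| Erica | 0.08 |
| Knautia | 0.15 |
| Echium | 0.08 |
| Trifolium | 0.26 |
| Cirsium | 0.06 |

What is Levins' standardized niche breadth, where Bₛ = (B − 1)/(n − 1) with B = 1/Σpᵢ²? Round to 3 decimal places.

Σpᵢ² = 0.09² + 0.15² + 0.13² + 0.08² + 0.15² + 0.08² + 0.26² + 0.06² = 0.0081 + 0.0225 + 0.0169 + 0.0064 + 0.0225 + 0.0064 + 0.0676 + 0.0036 = 0.1540
B = 1 / 0.1540 = 6.49351
Bₛ = (B − 1)/(n − 1) = (6.49351 − 1)/(8 − 1) = 5.49351/7 = 0.78479

0.785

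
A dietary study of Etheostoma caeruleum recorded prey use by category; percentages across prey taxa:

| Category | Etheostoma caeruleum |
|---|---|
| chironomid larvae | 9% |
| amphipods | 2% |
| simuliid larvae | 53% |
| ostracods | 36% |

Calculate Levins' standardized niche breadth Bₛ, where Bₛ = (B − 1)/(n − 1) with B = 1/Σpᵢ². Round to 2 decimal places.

Convert percentages to proportions (divide by 100).
Σpᵢ² = 0.09² + 0.02² + 0.53² + 0.36² = 0.0081 + 0.0004 + 0.2809 + 0.1296 = 0.4190
B = 1 / 0.4190 = 2.3866
Bₛ = (B − 1)/(n − 1) = (2.3866 − 1)/(4 − 1) = 1.3866/3 = 0.4622

0.46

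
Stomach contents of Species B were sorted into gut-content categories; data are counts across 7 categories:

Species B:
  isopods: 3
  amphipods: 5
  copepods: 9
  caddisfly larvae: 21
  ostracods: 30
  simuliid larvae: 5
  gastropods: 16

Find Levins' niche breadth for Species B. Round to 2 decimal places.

Proportions for Species B (n=89): 3/89=0.0337, 5/89=0.0562, 9/89=0.1011, 21/89=0.2360, 30/89=0.3371, 5/89=0.0562, 16/89=0.1798
Σpᵢ² = 0.0337² + 0.0562² + 0.1011² + 0.2360² + 0.3371² + 0.0562² + 0.1798² = 0.001136 + 0.003158 + 0.010221 + 0.055696 + 0.113636 + 0.003158 + 0.032328 = 0.219333
B = 1 / 0.219333 = 4.5593

4.56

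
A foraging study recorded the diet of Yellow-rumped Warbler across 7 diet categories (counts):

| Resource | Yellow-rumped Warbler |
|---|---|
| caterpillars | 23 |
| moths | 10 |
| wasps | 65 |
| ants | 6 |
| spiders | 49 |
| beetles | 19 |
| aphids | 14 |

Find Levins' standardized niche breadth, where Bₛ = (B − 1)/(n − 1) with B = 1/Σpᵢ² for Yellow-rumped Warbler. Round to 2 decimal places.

0.57

Proportions for Yellow-rumped Warbler (n=186): 23/186=0.1237, 10/186=0.0538, 65/186=0.3495, 6/186=0.0323, 49/186=0.2634, 19/186=0.1022, 14/186=0.0753
Σpᵢ² = 0.1237² + 0.0538² + 0.3495² + 0.0323² + 0.2634² + 0.1022² + 0.0753² = 0.015302 + 0.002894 + 0.122150 + 0.001043 + 0.069380 + 0.010445 + 0.005670 = 0.226884
B = 1 / 0.226884 = 4.4075
Bₛ = (B − 1)/(n − 1) = (4.4075 − 1)/(7 − 1) = 3.4075/6 = 0.5679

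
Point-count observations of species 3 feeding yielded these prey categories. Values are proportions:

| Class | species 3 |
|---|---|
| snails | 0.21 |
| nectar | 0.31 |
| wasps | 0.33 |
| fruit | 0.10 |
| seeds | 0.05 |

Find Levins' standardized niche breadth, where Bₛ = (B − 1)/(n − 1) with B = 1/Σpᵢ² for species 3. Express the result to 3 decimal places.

Σpᵢ² = 0.21² + 0.31² + 0.33² + 0.10² + 0.05² = 0.0441 + 0.0961 + 0.1089 + 0.0100 + 0.0025 = 0.2616
B = 1 / 0.2616 = 3.82263
Bₛ = (B − 1)/(n − 1) = (3.82263 − 1)/(5 − 1) = 2.82263/4 = 0.70566

0.706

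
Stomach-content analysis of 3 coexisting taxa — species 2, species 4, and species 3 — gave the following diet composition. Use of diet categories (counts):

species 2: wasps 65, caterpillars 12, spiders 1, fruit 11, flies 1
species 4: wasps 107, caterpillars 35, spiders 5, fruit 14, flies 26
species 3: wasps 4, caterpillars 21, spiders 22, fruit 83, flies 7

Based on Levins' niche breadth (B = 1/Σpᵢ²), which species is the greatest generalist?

Proportions for species 2 (n=90): 65/90=0.7222, 12/90=0.1333, 1/90=0.0111, 11/90=0.1222, 1/90=0.0111
Proportions for species 4 (n=187): 107/187=0.5722, 35/187=0.1872, 5/187=0.0267, 14/187=0.0749, 26/187=0.1390
Proportions for species 3 (n=137): 4/137=0.0292, 21/137=0.1533, 22/137=0.1606, 83/137=0.6058, 7/137=0.0511
Σp_2ᵢ² = 0.7222² + 0.1333² + 0.0111² + 0.1222² + 0.0111² = 0.521573 + 0.017769 + 0.000123 + 0.014933 + 0.000123 = 0.554521
B_2 = 1 / 0.554521 = 1.8034
Σp_4ᵢ² = 0.5722² + 0.1872² + 0.0267² + 0.0749² + 0.1390² = 0.327413 + 0.035044 + 0.000713 + 0.005610 + 0.019321 = 0.388101
B_4 = 1 / 0.388101 = 2.5766
Σp_3ᵢ² = 0.0292² + 0.1533² + 0.1606² + 0.6058² + 0.0511² = 0.000853 + 0.023501 + 0.025792 + 0.366994 + 0.002611 = 0.419751
B_3 = 1 / 0.419751 = 2.3824
Highest B → broadest niche (most generalist): species 4 (B = 2.58).

species 4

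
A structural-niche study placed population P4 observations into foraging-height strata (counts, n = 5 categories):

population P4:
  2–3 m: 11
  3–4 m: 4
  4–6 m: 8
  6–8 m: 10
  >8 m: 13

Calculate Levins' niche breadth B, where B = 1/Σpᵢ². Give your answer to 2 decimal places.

4.50

Proportions for population P4 (n=46): 11/46=0.2391, 4/46=0.0870, 8/46=0.1739, 10/46=0.2174, 13/46=0.2826
Σpᵢ² = 0.2391² + 0.0870² + 0.1739² + 0.2174² + 0.2826² = 0.057169 + 0.007569 + 0.030241 + 0.047263 + 0.079863 = 0.222105
B = 1 / 0.222105 = 4.5024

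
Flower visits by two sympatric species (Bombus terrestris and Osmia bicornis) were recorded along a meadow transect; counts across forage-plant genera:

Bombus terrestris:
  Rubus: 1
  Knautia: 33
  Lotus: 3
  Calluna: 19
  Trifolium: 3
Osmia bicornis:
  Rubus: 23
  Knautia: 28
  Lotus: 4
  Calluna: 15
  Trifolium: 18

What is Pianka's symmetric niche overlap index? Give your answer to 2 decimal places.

0.78

Proportions for Bombus terrestris (n=59): 1/59=0.0169, 33/59=0.5593, 3/59=0.0508, 19/59=0.3220, 3/59=0.0508
Proportions for Osmia bicornis (n=88): 23/88=0.2614, 28/88=0.3182, 4/88=0.0455, 15/88=0.1705, 18/88=0.2045
Σ p₁ᵢp₂ᵢ = 0.004418 + 0.177969 + 0.002311 + 0.054901 + 0.010389 = 0.249988
Σp_1ᵢ² = 0.0169² + 0.5593² + 0.0508² + 0.3220² + 0.0508² = 0.000286 + 0.312816 + 0.002581 + 0.103684 + 0.002581 = 0.421948
Σp_2ᵢ² = 0.2614² + 0.3182² + 0.0455² + 0.1705² + 0.2045² = 0.068330 + 0.101251 + 0.002070 + 0.029070 + 0.041820 = 0.242541
O = 0.249988 / √(0.421948 × 0.242541) = 0.249988 / 0.3199058 = 0.7814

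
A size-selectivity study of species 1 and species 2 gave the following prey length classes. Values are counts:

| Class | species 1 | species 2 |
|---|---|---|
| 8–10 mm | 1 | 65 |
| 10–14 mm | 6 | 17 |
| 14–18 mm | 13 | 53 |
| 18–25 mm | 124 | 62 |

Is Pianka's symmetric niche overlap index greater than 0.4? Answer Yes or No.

Proportions for species 1 (n=144): 1/144=0.0069, 6/144=0.0417, 13/144=0.0903, 124/144=0.8611
Proportions for species 2 (n=197): 65/197=0.3299, 17/197=0.0863, 53/197=0.2690, 62/197=0.3147
Σ p₁ᵢp₂ᵢ = 0.002276 + 0.003599 + 0.024291 + 0.270988 = 0.301154
Σp_1ᵢ² = 0.0069² + 0.0417² + 0.0903² + 0.8611² = 0.000048 + 0.001739 + 0.008154 + 0.741493 = 0.751434
Σp_2ᵢ² = 0.3299² + 0.0863² + 0.2690² + 0.3147² = 0.108834 + 0.007448 + 0.072361 + 0.099036 = 0.287679
O = 0.301154 / √(0.751434 × 0.287679) = 0.301154 / 0.4649428 = 0.6477
O = 0.6477 > 0.4 → Yes.

Yes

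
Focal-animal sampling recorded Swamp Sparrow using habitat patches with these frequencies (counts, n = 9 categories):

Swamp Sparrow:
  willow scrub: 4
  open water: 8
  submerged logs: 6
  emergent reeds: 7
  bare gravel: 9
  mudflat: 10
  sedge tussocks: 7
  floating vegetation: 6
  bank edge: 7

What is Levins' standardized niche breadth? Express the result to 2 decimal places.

0.94

Proportions for Swamp Sparrow (n=64): 4/64=0.0625, 8/64=0.1250, 6/64=0.0938, 7/64=0.1094, 9/64=0.1406, 10/64=0.1563, 7/64=0.1094, 6/64=0.0938, 7/64=0.1094
Σpᵢ² = 0.0625² + 0.1250² + 0.0938² + 0.1094² + 0.1406² + 0.1563² + 0.1094² + 0.0938² + 0.1094² = 0.003906 + 0.015625 + 0.008798 + 0.011968 + 0.019768 + 0.024430 + 0.011968 + 0.008798 + 0.011968 = 0.117229
B = 1 / 0.117229 = 8.5303
Bₛ = (B − 1)/(n − 1) = (8.5303 − 1)/(9 − 1) = 7.5303/8 = 0.9413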